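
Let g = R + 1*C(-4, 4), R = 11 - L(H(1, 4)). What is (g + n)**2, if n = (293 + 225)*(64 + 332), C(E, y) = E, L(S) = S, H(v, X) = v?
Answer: 42079957956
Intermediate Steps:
R = 10 (R = 11 - 1*1 = 11 - 1 = 10)
g = 6 (g = 10 + 1*(-4) = 10 - 4 = 6)
n = 205128 (n = 518*396 = 205128)
(g + n)**2 = (6 + 205128)**2 = 205134**2 = 42079957956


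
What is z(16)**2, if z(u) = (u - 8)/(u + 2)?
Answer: 16/81 ≈ 0.19753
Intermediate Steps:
z(u) = (-8 + u)/(2 + u)
z(16)**2 = ((-8 + 16)/(2 + 16))**2 = (8/18)**2 = ((1/18)*8)**2 = (4/9)**2 = 16/81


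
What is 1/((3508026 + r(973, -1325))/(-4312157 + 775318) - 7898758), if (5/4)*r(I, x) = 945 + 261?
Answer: -17684195/139683194274764 ≈ -1.2660e-7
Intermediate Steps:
r(I, x) = 4824/5 (r(I, x) = 4*(945 + 261)/5 = (⅘)*1206 = 4824/5)
1/((3508026 + r(973, -1325))/(-4312157 + 775318) - 7898758) = 1/((3508026 + 4824/5)/(-4312157 + 775318) - 7898758) = 1/((17544954/5)/(-3536839) - 7898758) = 1/((17544954/5)*(-1/3536839) - 7898758) = 1/(-17544954/17684195 - 7898758) = 1/(-139683194274764/17684195) = -17684195/139683194274764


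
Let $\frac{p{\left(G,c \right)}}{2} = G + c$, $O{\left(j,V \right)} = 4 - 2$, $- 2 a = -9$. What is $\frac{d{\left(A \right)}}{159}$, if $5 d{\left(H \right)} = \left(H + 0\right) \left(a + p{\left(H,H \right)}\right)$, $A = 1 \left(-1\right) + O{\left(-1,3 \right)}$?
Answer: $\frac{17}{1590} \approx 0.010692$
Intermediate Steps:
$a = \frac{9}{2}$ ($a = \left(- \frac{1}{2}\right) \left(-9\right) = \frac{9}{2} \approx 4.5$)
$O{\left(j,V \right)} = 2$
$p{\left(G,c \right)} = 2 G + 2 c$ ($p{\left(G,c \right)} = 2 \left(G + c\right) = 2 G + 2 c$)
$A = 1$ ($A = 1 \left(-1\right) + 2 = -1 + 2 = 1$)
$d{\left(H \right)} = \frac{H \left(\frac{9}{2} + 4 H\right)}{5}$ ($d{\left(H \right)} = \frac{\left(H + 0\right) \left(\frac{9}{2} + \left(2 H + 2 H\right)\right)}{5} = \frac{H \left(\frac{9}{2} + 4 H\right)}{5}$)
$\frac{d{\left(A \right)}}{159} = \frac{\frac{1}{10} \cdot 1 \left(9 + 8 \cdot 1\right)}{159} = \frac{1}{10} \cdot 1 \left(9 + 8\right) \frac{1}{159} = \frac{1}{10} \cdot 1 \cdot 17 \cdot \frac{1}{159} = \frac{17}{10} \cdot \frac{1}{159} = \frac{17}{1590}$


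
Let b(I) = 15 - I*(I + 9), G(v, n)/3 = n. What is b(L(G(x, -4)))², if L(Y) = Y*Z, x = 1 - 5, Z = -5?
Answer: 17015625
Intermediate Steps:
x = -4
G(v, n) = 3*n
L(Y) = -5*Y (L(Y) = Y*(-5) = -5*Y)
b(I) = 15 - I*(9 + I)
b(L(G(x, -4)))² = (15 - (-15*(-4))² - (-45)*3*(-4))² = (15 - (-5*(-12))² - (-45)*(-12))² = (15 - 1*60² - 9*60)² = (15 - 1*3600 - 540)² = (15 - 3600 - 540)² = (-4125)² = 17015625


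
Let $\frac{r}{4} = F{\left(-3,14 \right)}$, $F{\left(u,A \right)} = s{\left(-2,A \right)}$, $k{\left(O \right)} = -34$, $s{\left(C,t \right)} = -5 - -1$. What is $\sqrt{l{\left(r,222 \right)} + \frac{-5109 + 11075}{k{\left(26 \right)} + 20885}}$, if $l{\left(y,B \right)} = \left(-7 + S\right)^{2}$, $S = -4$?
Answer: $\frac{3 \sqrt{5858985043}}{20851} \approx 11.013$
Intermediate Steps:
$s{\left(C,t \right)} = -4$ ($s{\left(C,t \right)} = -5 + 1 = -4$)
$F{\left(u,A \right)} = -4$
$r = -16$ ($r = 4 \left(-4\right) = -16$)
$l{\left(y,B \right)} = 121$ ($l{\left(y,B \right)} = \left(-7 - 4\right)^{2} = \left(-11\right)^{2} = 121$)
$\sqrt{l{\left(r,222 \right)} + \frac{-5109 + 11075}{k{\left(26 \right)} + 20885}} = \sqrt{121 + \frac{-5109 + 11075}{-34 + 20885}} = \sqrt{121 + \frac{5966}{20851}} = \sqrt{\frac{2528937}{20851}} = \frac{3 \sqrt{5858985043}}{20851}$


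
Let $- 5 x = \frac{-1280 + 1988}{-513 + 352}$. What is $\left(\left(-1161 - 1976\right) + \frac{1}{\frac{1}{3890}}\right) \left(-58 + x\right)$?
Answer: $- \frac{34624446}{805} \approx -43012.0$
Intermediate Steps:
$x = \frac{708}{805}$ ($x = - \frac{\left(-1280 + 1988\right) \frac{1}{-513 + 352}}{5} = - \frac{708 \frac{1}{-161}}{5} = - \frac{708 \left(- \frac{1}{161}\right)}{5} = \left(- \frac{1}{5}\right) \left(- \frac{708}{161}\right) = \frac{708}{805} \approx 0.8795$)
$\left(\left(-1161 - 1976\right) + \frac{1}{\frac{1}{3890}}\right) \left(-58 + x\right) = \left(\left(-1161 - 1976\right) + \frac{1}{\frac{1}{3890}}\right) \left(-58 + \frac{708}{805}\right) = \left(\left(-1161 - 1976\right) + \frac{1}{\frac{1}{3890}}\right) \left(- \frac{45982}{805}\right) = \left(-3137 + 3890\right) \left(- \frac{45982}{805}\right) = 753 \left(- \frac{45982}{805}\right) = - \frac{34624446}{805}$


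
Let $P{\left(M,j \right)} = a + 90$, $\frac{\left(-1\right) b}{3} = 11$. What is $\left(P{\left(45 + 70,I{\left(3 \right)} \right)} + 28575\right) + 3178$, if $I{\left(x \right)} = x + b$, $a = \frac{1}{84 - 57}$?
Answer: $\frac{859762}{27} \approx 31843.0$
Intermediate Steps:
$b = -33$ ($b = \left(-3\right) 11 = -33$)
$a = \frac{1}{27} \approx 0.037037$
$I{\left(x \right)} = -33 + x$ ($I{\left(x \right)} = x - 33 = -33 + x$)
$P{\left(M,j \right)} = \frac{2431}{27}$ ($P{\left(M,j \right)} = \frac{1}{27} + 90 = \frac{2431}{27}$)
$\left(P{\left(45 + 70,I{\left(3 \right)} \right)} + 28575\right) + 3178 = \left(\frac{2431}{27} + 28575\right) + 3178 = \frac{773956}{27} + 3178 = \frac{859762}{27}$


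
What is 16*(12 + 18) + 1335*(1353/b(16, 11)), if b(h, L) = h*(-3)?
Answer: -594405/16 ≈ -37150.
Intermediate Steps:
b(h, L) = -3*h
16*(12 + 18) + 1335*(1353/b(16, 11)) = 16*(12 + 18) + 1335*(1353/((-3*16))) = 16*30 + 1335*(1353/(-48)) = 480 + 1335*(1353*(-1/48)) = 480 + 1335*(-451/16) = 480 - 602085/16 = -594405/16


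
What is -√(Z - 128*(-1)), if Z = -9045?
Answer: -I*√8917 ≈ -94.43*I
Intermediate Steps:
-√(Z - 128*(-1)) = -√(-9045 - 128*(-1)) = -√(-9045 + 128) = -√(-8917) = -I*√8917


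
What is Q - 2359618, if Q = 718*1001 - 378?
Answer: -1641278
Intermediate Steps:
Q = 718340 (Q = 718718 - 378 = 718340)
Q - 2359618 = 718340 - 2359618 = -1641278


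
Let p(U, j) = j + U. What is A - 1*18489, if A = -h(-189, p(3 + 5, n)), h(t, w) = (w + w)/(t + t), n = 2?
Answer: -3494411/189 ≈ -18489.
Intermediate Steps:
p(U, j) = U + j
h(t, w) = w/t (h(t, w) = (2*w)/((2*t)) = (2*w)*(1/(2*t)) = w/t)
A = 10/189 (A = -((3 + 5) + 2)/(-189) = -(8 + 2)*(-1)/189 = -10*(-1)/189 = -1*(-10/189) = 10/189 ≈ 0.052910)
A - 1*18489 = 10/189 - 1*18489 = 10/189 - 18489 = -3494411/189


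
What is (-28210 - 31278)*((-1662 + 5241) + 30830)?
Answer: -2046922592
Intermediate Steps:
(-28210 - 31278)*((-1662 + 5241) + 30830) = -59488*(3579 + 30830) = -59488*34409 = -2046922592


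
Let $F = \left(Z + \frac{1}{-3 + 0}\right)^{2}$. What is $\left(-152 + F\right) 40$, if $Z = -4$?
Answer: $- \frac{47960}{9} \approx -5328.9$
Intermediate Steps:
$F = \frac{169}{9}$ ($F = \left(-4 + \frac{1}{-3 + 0}\right)^{2} = \left(-4 + \frac{1}{-3}\right)^{2} = \left(-4 - \frac{1}{3}\right)^{2} = \left(- \frac{13}{3}\right)^{2} = \frac{169}{9} \approx 18.778$)
$\left(-152 + F\right) 40 = \left(-152 + \frac{169}{9}\right) 40 = \left(- \frac{1199}{9}\right) 40 = - \frac{47960}{9}$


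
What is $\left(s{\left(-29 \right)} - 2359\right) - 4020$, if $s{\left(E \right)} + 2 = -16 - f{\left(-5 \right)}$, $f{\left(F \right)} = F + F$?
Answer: $-6387$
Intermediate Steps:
$f{\left(F \right)} = 2 F$
$s{\left(E \right)} = -8$ ($s{\left(E \right)} = -2 - \left(16 + 2 \left(-5\right)\right) = -2 - 6 = -8$)
$\left(s{\left(-29 \right)} - 2359\right) - 4020 = \left(-8 - 2359\right) - 4020 = -2367 - 4020 = -6387$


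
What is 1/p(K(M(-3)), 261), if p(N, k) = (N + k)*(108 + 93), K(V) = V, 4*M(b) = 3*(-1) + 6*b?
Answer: 4/205623 ≈ 1.9453e-5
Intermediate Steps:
M(b) = -¾ + 3*b/2 (M(b) = (3*(-1) + 6*b)/4 = (-3 + 6*b)/4 = -¾ + 3*b/2)
p(N, k) = 201*N + 201*k (p(N, k) = (N + k)*201 = 201*N + 201*k)
1/p(K(M(-3)), 261) = 1/(201*(-¾ + (3/2)*(-3)) + 201*261) = 1/(201*(-¾ - 9/2) + 52461) = 1/(201*(-21/4) + 52461) = 1/(-4221/4 + 52461) = 1/(205623/4) = 4/205623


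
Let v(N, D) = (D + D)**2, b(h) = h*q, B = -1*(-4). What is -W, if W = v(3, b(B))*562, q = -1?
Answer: -35968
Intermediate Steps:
B = 4
b(h) = -h (b(h) = h*(-1) = -h)
v(N, D) = 4*D**2 (v(N, D) = (2*D)**2 = 4*D**2)
W = 35968 (W = (4*(-1*4)**2)*562 = (4*(-4)**2)*562 = (4*16)*562 = 64*562 = 35968)
-W = -1*35968 = -35968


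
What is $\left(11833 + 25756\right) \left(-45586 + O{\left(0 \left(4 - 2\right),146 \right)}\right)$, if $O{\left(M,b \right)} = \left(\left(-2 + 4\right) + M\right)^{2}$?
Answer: $-1713381798$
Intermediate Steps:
$O{\left(M,b \right)} = \left(2 + M\right)^{2}$
$\left(11833 + 25756\right) \left(-45586 + O{\left(0 \left(4 - 2\right),146 \right)}\right) = \left(11833 + 25756\right) \left(-45586 + \left(2 + 0 \left(4 - 2\right)\right)^{2}\right) = 37589 \left(-45586 + \left(2 + 0 \cdot 2\right)^{2}\right) = 37589 \left(-45586 + \left(2 + 0\right)^{2}\right) = 37589 \left(-45586 + 2^{2}\right) = 37589 \left(-45586 + 4\right) = 37589 \left(-45582\right) = -1713381798$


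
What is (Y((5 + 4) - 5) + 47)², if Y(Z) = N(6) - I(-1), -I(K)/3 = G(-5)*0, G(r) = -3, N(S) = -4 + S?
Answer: 2401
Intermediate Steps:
I(K) = 0 (I(K) = -(-9)*0 = -3*0 = 0)
Y(Z) = 2 (Y(Z) = (-4 + 6) - 1*0 = 2 + 0 = 2)
(Y((5 + 4) - 5) + 47)² = (2 + 47)² = 49² = 2401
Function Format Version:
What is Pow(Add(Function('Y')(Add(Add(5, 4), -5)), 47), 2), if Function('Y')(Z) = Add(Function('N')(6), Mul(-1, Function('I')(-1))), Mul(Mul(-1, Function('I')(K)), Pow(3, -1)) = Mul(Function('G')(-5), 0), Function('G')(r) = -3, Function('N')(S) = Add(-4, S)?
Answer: 2401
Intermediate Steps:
Function('I')(K) = 0 (Function('I')(K) = Mul(-3, Mul(-3, 0)) = Mul(-3, 0) = 0)
Function('Y')(Z) = 2 (Function('Y')(Z) = Add(Add(-4, 6), Mul(-1, 0)) = Add(2, 0) = 2)
Pow(Add(Function('Y')(Add(Add(5, 4), -5)), 47), 2) = Pow(Add(2, 47), 2) = Pow(49, 2) = 2401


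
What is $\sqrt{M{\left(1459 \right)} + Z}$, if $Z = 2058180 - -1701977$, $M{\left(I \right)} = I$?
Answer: $4 \sqrt{235101} \approx 1939.5$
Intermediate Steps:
$Z = 3760157$ ($Z = 2058180 + 1701977 = 3760157$)
$\sqrt{M{\left(1459 \right)} + Z} = \sqrt{1459 + 3760157} = \sqrt{3761616} = 4 \sqrt{235101}$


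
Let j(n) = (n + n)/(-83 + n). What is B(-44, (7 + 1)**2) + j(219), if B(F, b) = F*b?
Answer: -191269/68 ≈ -2812.8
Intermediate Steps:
j(n) = 2*n/(-83 + n) (j(n) = (2*n)/(-83 + n) = 2*n/(-83 + n))
B(-44, (7 + 1)**2) + j(219) = -44*(7 + 1)**2 + 2*219/(-83 + 219) = -44*8**2 + 2*219/136 = -44*64 + 2*219*(1/136) = -2816 + 219/68 = -191269/68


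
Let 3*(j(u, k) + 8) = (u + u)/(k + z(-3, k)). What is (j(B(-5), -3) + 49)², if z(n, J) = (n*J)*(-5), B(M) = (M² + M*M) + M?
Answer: 104329/64 ≈ 1630.1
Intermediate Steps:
B(M) = M + 2*M² (B(M) = (M² + M²) + M = 2*M² + M = M + 2*M²)
z(n, J) = -5*J*n (z(n, J) = (J*n)*(-5) = -5*J*n)
j(u, k) = -8 + u/(24*k) (j(u, k) = -8 + ((u + u)/(k - 5*k*(-3)))/3 = -8 + ((2*u)/(k + 15*k))/3 = -8 + ((2*u)/((16*k)))/3 = -8 + ((2*u)*(1/(16*k)))/3 = -8 + (u/(8*k))/3 = -8 + u/(24*k))
(j(B(-5), -3) + 49)² = ((-8 + (1/24)*(-5*(1 + 2*(-5)))/(-3)) + 49)² = ((-8 + (1/24)*(-5*(1 - 10))*(-⅓)) + 49)² = ((-8 + (1/24)*(-5*(-9))*(-⅓)) + 49)² = ((-8 + (1/24)*45*(-⅓)) + 49)² = ((-8 - 5/8) + 49)² = (-69/8 + 49)² = (323/8)² = 104329/64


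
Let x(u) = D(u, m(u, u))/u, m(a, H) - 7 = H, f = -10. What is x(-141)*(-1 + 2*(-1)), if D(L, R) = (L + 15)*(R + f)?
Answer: 18144/47 ≈ 386.04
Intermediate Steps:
m(a, H) = 7 + H
D(L, R) = (-10 + R)*(15 + L) (D(L, R) = (L + 15)*(R - 10) = (15 + L)*(-10 + R) = (-10 + R)*(15 + L))
x(u) = (-45 + 5*u + u*(7 + u))/u (x(u) = (-150 - 10*u + 15*(7 + u) + u*(7 + u))/u = (-150 - 10*u + (105 + 15*u) + u*(7 + u))/u = (-45 + 5*u + u*(7 + u))/u)
x(-141)*(-1 + 2*(-1)) = (12 - 141 - 45/(-141))*(-1 + 2*(-1)) = (12 - 141 - 45*(-1/141))*(-1 - 2) = (12 - 141 + 15/47)*(-3) = -6048/47*(-3) = 18144/47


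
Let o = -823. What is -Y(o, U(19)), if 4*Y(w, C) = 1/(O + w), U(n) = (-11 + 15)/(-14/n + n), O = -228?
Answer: 1/4204 ≈ 0.00023787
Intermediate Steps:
U(n) = 4/(n - 14/n)
Y(w, C) = 1/(4*(-228 + w))
-Y(o, U(19)) = -1/(4*(-228 - 823)) = -1/(4*(-1051)) = -(-1)/(4*1051) = -1*(-1/4204) = 1/4204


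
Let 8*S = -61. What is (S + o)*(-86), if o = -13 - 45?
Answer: 22575/4 ≈ 5643.8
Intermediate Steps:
S = -61/8 (S = (⅛)*(-61) = -61/8 ≈ -7.6250)
o = -58
(S + o)*(-86) = (-61/8 - 58)*(-86) = -525/8*(-86) = 22575/4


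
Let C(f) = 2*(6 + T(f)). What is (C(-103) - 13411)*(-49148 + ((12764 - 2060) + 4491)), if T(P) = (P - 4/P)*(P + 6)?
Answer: -22995450169/103 ≈ -2.2326e+8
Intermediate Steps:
T(P) = (6 + P)*(P - 4/P) (T(P) = (P - 4/P)*(6 + P) = (6 + P)*(P - 4/P))
C(f) = 4 - 48/f + 2*f² + 12*f (C(f) = 2*(6 + (-4 + f² - 24/f + 6*f)) = 2*(2 + f² - 24/f + 6*f) = 4 - 48/f + 2*f² + 12*f)
(C(-103) - 13411)*(-49148 + ((12764 - 2060) + 4491)) = ((4 - 48/(-103) + 2*(-103)² + 12*(-103)) - 13411)*(-49148 + ((12764 - 2060) + 4491)) = ((4 - 48*(-1/103) + 2*10609 - 1236) - 13411)*(-49148 + (10704 + 4491)) = ((4 + 48/103 + 21218 - 1236) - 13411)*(-49148 + 15195) = (2058606/103 - 13411)*(-33953) = (677273/103)*(-33953) = -22995450169/103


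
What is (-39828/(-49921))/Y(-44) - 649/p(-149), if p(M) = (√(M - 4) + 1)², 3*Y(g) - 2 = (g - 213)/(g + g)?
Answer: 11*(5735232*√17 + 1420624331*I)/(43231586*(3*√17 + 76*I)) ≈ 4.646 + 0.67698*I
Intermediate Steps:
Y(g) = ⅔ + (-213 + g)/(6*g) (Y(g) = ⅔ + ((g - 213)/(g + g))/3 = ⅔ + ((-213 + g)/((2*g)))/3 = ⅔ + ((-213 + g)*(1/(2*g)))/3 = ⅔ + ((-213 + g)/(2*g))/3 = ⅔ + (-213 + g)/(6*g))
p(M) = (1 + √(-4 + M))² (p(M) = (√(-4 + M) + 1)² = (1 + √(-4 + M))²)
(-39828/(-49921))/Y(-44) - 649/p(-149) = (-39828/(-49921))/(((⅙)*(-213 + 5*(-44))/(-44))) - 649/(1 + √(-4 - 149))² = (-39828*(-1/49921))/(((⅙)*(-1/44)*(-213 - 220))) - 649/(1 + √(-153))² = 39828/(49921*(((⅙)*(-1/44)*(-433)))) - 649/(1 + 3*I*√17)² = 39828/(49921*(433/264)) - 649/(1 + 3*I*√17)² = (39828/49921)*(264/433) - 649/(1 + 3*I*√17)² = 10514592/21615793 - 649/(1 + 3*I*√17)²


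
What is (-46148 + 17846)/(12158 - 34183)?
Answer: 28302/22025 ≈ 1.2850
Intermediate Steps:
(-46148 + 17846)/(12158 - 34183) = -28302/(-22025) = -28302*(-1/22025) = 28302/22025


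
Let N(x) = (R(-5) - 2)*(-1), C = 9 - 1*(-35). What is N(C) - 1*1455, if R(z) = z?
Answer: -1448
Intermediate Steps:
C = 44 (C = 9 + 35 = 44)
N(x) = 7 (N(x) = (-5 - 2)*(-1) = -7*(-1) = 7)
N(C) - 1*1455 = 7 - 1*1455 = 7 - 1455 = -1448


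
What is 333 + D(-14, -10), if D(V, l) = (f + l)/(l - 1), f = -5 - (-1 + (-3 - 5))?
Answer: 3669/11 ≈ 333.55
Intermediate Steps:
f = 4 (f = -5 - (-1 - 8) = -5 - 1*(-9) = -5 + 9 = 4)
D(V, l) = (4 + l)/(-1 + l) (D(V, l) = (4 + l)/(l - 1) = (4 + l)/(-1 + l))
333 + D(-14, -10) = 333 + (4 - 10)/(-1 - 10) = 333 - 6/(-11) = 333 - 1/11*(-6) = 333 + 6/11 = 3669/11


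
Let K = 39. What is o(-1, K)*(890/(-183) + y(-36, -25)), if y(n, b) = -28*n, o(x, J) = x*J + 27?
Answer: -734296/61 ≈ -12038.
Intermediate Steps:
o(x, J) = 27 + J*x (o(x, J) = J*x + 27 = 27 + J*x)
o(-1, K)*(890/(-183) + y(-36, -25)) = (27 + 39*(-1))*(890/(-183) - 28*(-36)) = (27 - 39)*(890*(-1/183) + 1008) = -12*(-890/183 + 1008) = -12*183574/183 = -734296/61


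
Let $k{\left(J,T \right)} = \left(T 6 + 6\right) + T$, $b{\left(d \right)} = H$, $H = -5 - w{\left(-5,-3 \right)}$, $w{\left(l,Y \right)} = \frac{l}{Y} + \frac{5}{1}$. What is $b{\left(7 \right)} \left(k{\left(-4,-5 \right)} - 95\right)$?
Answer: $\frac{4340}{3} \approx 1446.7$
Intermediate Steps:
$w{\left(l,Y \right)} = 5 + \frac{l}{Y}$ ($w{\left(l,Y \right)} = \frac{l}{Y} + 5 \cdot 1 = \frac{l}{Y} + 5 = 5 + \frac{l}{Y}$)
$H = - \frac{35}{3}$ ($H = -5 - \left(5 - \frac{5}{-3}\right) = -5 - \left(5 - - \frac{5}{3}\right) = -5 - \left(5 + \frac{5}{3}\right) = -5 - \frac{20}{3} = - \frac{35}{3} \approx -11.667$)
$b{\left(d \right)} = - \frac{35}{3}$
$k{\left(J,T \right)} = 6 + 7 T$ ($k{\left(J,T \right)} = \left(6 T + 6\right) + T = \left(6 + 6 T\right) + T = 6 + 7 T$)
$b{\left(7 \right)} \left(k{\left(-4,-5 \right)} - 95\right) = - \frac{35 \left(\left(6 + 7 \left(-5\right)\right) - 95\right)}{3} = - \frac{35 \left(\left(6 - 35\right) - 95\right)}{3} = - \frac{35 \left(-29 - 95\right)}{3} = \left(- \frac{35}{3}\right) \left(-124\right) = \frac{4340}{3}$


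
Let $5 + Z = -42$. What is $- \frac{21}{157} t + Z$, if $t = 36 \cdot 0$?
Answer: $-47$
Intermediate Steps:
$Z = -47$ ($Z = -5 - 42 = -47$)
$t = 0$
$- \frac{21}{157} t + Z = - \frac{21}{157} \cdot 0 - 47 = \left(-21\right) \frac{1}{157} \cdot 0 - 47 = \left(- \frac{21}{157}\right) 0 - 47 = 0 - 47 = -47$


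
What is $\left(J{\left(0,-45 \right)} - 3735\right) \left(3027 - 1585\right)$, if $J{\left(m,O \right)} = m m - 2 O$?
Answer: $-5256090$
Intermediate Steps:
$J{\left(m,O \right)} = m^{2} - 2 O$
$\left(J{\left(0,-45 \right)} - 3735\right) \left(3027 - 1585\right) = \left(\left(0^{2} - -90\right) - 3735\right) \left(3027 - 1585\right) = \left(\left(0 + 90\right) - 3735\right) 1442 = \left(90 - 3735\right) 1442 = \left(-3645\right) 1442 = -5256090$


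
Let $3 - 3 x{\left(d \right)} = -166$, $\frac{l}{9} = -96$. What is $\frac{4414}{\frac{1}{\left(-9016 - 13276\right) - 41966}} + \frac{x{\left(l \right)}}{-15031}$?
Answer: $- \frac{12789944577685}{45093} \approx -2.8363 \cdot 10^{8}$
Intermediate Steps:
$l = -864$ ($l = 9 \left(-96\right) = -864$)
$x{\left(d \right)} = \frac{169}{3}$ ($x{\left(d \right)} = 1 - - \frac{166}{3} = 1 + \frac{166}{3} = \frac{169}{3}$)
$\frac{4414}{\frac{1}{\left(-9016 - 13276\right) - 41966}} + \frac{x{\left(l \right)}}{-15031} = \frac{4414}{\frac{1}{\left(-9016 - 13276\right) - 41966}} + \frac{169}{3 \left(-15031\right)} = \frac{4414}{\frac{1}{-22292 - 41966}} + \frac{169}{3} \left(- \frac{1}{15031}\right) = \frac{4414}{\frac{1}{-64258}} - \frac{169}{45093} = \frac{4414}{- \frac{1}{64258}} - \frac{169}{45093} = 4414 \left(-64258\right) - \frac{169}{45093} = -283634812 - \frac{169}{45093} = - \frac{12789944577685}{45093}$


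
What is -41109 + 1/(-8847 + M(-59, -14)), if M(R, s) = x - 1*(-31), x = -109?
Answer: -366897826/8925 ≈ -41109.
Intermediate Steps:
M(R, s) = -78 (M(R, s) = -109 - 1*(-31) = -109 + 31 = -78)
-41109 + 1/(-8847 + M(-59, -14)) = -41109 + 1/(-8847 - 78) = -41109 + 1/(-8925) = -41109 - 1/8925 = -366897826/8925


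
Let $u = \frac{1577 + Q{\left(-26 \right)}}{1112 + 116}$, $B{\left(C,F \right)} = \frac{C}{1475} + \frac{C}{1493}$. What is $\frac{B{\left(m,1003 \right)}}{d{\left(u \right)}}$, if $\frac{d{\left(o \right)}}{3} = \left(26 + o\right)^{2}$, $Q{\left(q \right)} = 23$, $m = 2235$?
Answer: $\frac{10419980942}{7736012189235} \approx 0.0013469$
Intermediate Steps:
$B{\left(C,F \right)} = \frac{2968 C}{2202175}$ ($B{\left(C,F \right)} = C \frac{1}{1475} + C \frac{1}{1493} = \frac{C}{1475} + \frac{C}{1493} = \frac{2968 C}{2202175}$)
$u = \frac{400}{307}$ ($u = \frac{1577 + 23}{1112 + 116} = \frac{1600}{1228} = 1600 \cdot \frac{1}{1228} = \frac{400}{307} \approx 1.3029$)
$d{\left(o \right)} = 3 \left(26 + o\right)^{2}$
$\frac{B{\left(m,1003 \right)}}{d{\left(u \right)}} = \frac{\frac{2968}{2202175} \cdot 2235}{3 \left(26 + \frac{400}{307}\right)^{2}} = \frac{1326696}{440435 \cdot 3 \left(\frac{8382}{307}\right)^{2}} = \frac{1326696}{440435 \cdot 3 \cdot \frac{70257924}{94249}} = \frac{1326696}{440435 \cdot \frac{210773772}{94249}} = \frac{1326696}{440435} \cdot \frac{94249}{210773772} = \frac{10419980942}{7736012189235}$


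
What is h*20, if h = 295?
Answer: 5900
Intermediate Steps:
h*20 = 295*20 = 5900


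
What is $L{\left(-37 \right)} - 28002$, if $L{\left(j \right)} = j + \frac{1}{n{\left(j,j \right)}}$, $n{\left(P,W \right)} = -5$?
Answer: $- \frac{140196}{5} \approx -28039.0$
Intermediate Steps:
$L{\left(j \right)} = - \frac{1}{5} + j$ ($L{\left(j \right)} = j + \frac{1}{-5} = j - \frac{1}{5} = - \frac{1}{5} + j$)
$L{\left(-37 \right)} - 28002 = \left(- \frac{1}{5} - 37\right) - 28002 = - \frac{186}{5} - 28002 = - \frac{140196}{5}$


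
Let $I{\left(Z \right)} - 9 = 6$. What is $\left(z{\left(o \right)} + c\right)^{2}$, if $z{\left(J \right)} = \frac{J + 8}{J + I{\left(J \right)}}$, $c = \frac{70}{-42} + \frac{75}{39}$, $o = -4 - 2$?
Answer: $\frac{3136}{13689} \approx 0.22909$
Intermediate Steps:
$I{\left(Z \right)} = 15$ ($I{\left(Z \right)} = 9 + 6 = 15$)
$o = -6$ ($o = -4 - 2 = -6$)
$c = \frac{10}{39}$ ($c = 70 \left(- \frac{1}{42}\right) + 75 \cdot \frac{1}{39} = - \frac{5}{3} + \frac{25}{13} = \frac{10}{39} \approx 0.25641$)
$z{\left(J \right)} = \frac{8 + J}{15 + J}$ ($z{\left(J \right)} = \frac{J + 8}{J + 15} = \frac{8 + J}{15 + J}$)
$\left(z{\left(o \right)} + c\right)^{2} = \left(\frac{8 - 6}{15 - 6} + \frac{10}{39}\right)^{2} = \left(\frac{1}{9} \cdot 2 + \frac{10}{39}\right)^{2} = \left(\frac{2}{9} + \frac{10}{39}\right)^{2} = \left(\frac{56}{117}\right)^{2} = \frac{3136}{13689}$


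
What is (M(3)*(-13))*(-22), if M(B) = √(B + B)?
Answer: 286*√6 ≈ 700.55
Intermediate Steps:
M(B) = √2*√B (M(B) = √(2*B) = √2*√B)
(M(3)*(-13))*(-22) = ((√2*√3)*(-13))*(-22) = (√6*(-13))*(-22) = -13*√6*(-22) = 286*√6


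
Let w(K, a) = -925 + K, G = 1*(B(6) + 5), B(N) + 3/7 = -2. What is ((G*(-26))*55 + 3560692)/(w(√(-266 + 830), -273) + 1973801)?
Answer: 12280711175776/6811419493921 - 12449552*√141/6811419493921 ≈ 1.8029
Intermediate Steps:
B(N) = -17/7 (B(N) = -3/7 - 2 = -17/7)
G = 18/7 (G = 1*(-17/7 + 5) = 1*(18/7) = 18/7 ≈ 2.5714)
((G*(-26))*55 + 3560692)/(w(√(-266 + 830), -273) + 1973801) = (((18/7)*(-26))*55 + 3560692)/((-925 + √(-266 + 830)) + 1973801) = (-468/7*55 + 3560692)/((-925 + √564) + 1973801) = (-25740/7 + 3560692)/((-925 + 2*√141) + 1973801) = 24899104/(7*(1972876 + 2*√141))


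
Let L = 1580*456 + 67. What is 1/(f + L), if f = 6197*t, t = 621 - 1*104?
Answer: 1/3924396 ≈ 2.5482e-7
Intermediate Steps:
t = 517 (t = 621 - 104 = 517)
L = 720547 (L = 720480 + 67 = 720547)
f = 3203849 (f = 6197*517 = 3203849)
1/(f + L) = 1/(3203849 + 720547) = 1/3924396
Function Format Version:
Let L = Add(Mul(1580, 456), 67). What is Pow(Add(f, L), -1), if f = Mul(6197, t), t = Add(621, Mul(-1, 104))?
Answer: Rational(1, 3924396) ≈ 2.5482e-7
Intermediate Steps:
t = 517 (t = Add(621, -104) = 517)
L = 720547 (L = Add(720480, 67) = 720547)
f = 3203849 (f = Mul(6197, 517) = 3203849)
Pow(Add(f, L), -1) = Pow(Add(3203849, 720547), -1) = Pow(3924396, -1) = Rational(1, 3924396)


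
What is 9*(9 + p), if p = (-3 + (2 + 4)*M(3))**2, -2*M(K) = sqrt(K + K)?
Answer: 648 + 162*sqrt(6) ≈ 1044.8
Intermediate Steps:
M(K) = -sqrt(2)*sqrt(K)/2 (M(K) = -sqrt(K + K)/2 = -sqrt(2)*sqrt(K)/2)
p = (-3 - 3*sqrt(6))**2 (p = (-3 + (2 + 4)*(-sqrt(2)*sqrt(3)/2))**2 = (-3 + 6*(-sqrt(6)/2))**2 = (-3 - 3*sqrt(6))**2 ≈ 107.09)
9*(9 + p) = 9*(9 + (63 + 18*sqrt(6))) = 9*(72 + 18*sqrt(6)) = 648 + 162*sqrt(6)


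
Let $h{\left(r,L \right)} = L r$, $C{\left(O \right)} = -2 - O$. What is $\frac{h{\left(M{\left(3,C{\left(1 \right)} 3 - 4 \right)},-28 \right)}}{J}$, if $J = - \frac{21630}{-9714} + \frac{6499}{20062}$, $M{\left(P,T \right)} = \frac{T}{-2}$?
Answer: $- \frac{5911428796}{82845391} \approx -71.355$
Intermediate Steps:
$M{\left(P,T \right)} = - \frac{T}{2}$ ($M{\left(P,T \right)} = T \left(- \frac{1}{2}\right) = - \frac{T}{2}$)
$J = \frac{82845391}{32480378}$ ($J = \left(-21630\right) \left(- \frac{1}{9714}\right) + 6499 \cdot \frac{1}{20062} = \frac{3605}{1619} + \frac{6499}{20062} = \frac{82845391}{32480378} \approx 2.5506$)
$\frac{h{\left(M{\left(3,C{\left(1 \right)} 3 - 4 \right)},-28 \right)}}{J} = \frac{\left(-28\right) \left(- \frac{\left(-2 - 1\right) 3 - 4}{2}\right)}{\frac{82845391}{32480378}} = - 28 \left(- \frac{\left(-2 - 1\right) 3 - 4}{2}\right) \frac{32480378}{82845391} = - 28 \left(- \frac{\left(-3\right) 3 - 4}{2}\right) \frac{32480378}{82845391} = - 28 \left(- \frac{-9 - 4}{2}\right) \frac{32480378}{82845391} = - 28 \left(\left(- \frac{1}{2}\right) \left(-13\right)\right) \frac{32480378}{82845391} = \left(-28\right) \frac{13}{2} \cdot \frac{32480378}{82845391} = \left(-182\right) \frac{32480378}{82845391} = - \frac{5911428796}{82845391}$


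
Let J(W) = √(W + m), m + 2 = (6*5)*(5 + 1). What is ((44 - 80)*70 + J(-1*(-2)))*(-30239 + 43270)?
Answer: -32838120 + 78186*√5 ≈ -3.2663e+7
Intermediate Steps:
m = 178 (m = -2 + (6*5)*(5 + 1) = -2 + 30*6 = -2 + 180 = 178)
J(W) = √(178 + W) (J(W) = √(W + 178) = √(178 + W))
((44 - 80)*70 + J(-1*(-2)))*(-30239 + 43270) = ((44 - 80)*70 + √(178 - 1*(-2)))*(-30239 + 43270) = (-36*70 + √(178 + 2))*13031 = (-2520 + √180)*13031 = (-2520 + 6*√5)*13031 = -32838120 + 78186*√5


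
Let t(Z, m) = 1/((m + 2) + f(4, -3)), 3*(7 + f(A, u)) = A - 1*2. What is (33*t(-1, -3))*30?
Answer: -135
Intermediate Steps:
f(A, u) = -23/3 + A/3 (f(A, u) = -7 + (A - 1*2)/3 = -7 + (A - 2)/3 = -7 + (-2 + A)/3 = -7 + (-⅔ + A/3) = -23/3 + A/3)
t(Z, m) = 1/(-13/3 + m) (t(Z, m) = 1/((m + 2) + (-23/3 + (⅓)*4)) = 1/((2 + m) + (-23/3 + 4/3)) = 1/((2 + m) - 19/3) = 1/(-13/3 + m))
(33*t(-1, -3))*30 = (33*(3/(-13 + 3*(-3))))*30 = (33*(3/(-13 - 9)))*30 = (33*(3/(-22)))*30 = (33*(3*(-1/22)))*30 = (33*(-3/22))*30 = -9/2*30 = -135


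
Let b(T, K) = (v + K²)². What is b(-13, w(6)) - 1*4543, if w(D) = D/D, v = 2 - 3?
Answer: -4543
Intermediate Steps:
v = -1
w(D) = 1
b(T, K) = (-1 + K²)²
b(-13, w(6)) - 1*4543 = (-1 + 1²)² - 1*4543 = (-1 + 1)² - 4543 = 0² - 4543 = 0 - 4543 = -4543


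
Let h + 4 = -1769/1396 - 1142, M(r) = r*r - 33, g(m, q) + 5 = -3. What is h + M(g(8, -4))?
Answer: -1558309/1396 ≈ -1116.3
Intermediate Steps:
g(m, q) = -8 (g(m, q) = -5 - 3 = -8)
M(r) = -33 + r² (M(r) = r² - 33 = -33 + r²)
h = -1601585/1396 (h = -4 + (-1769/1396 - 1142) = -4 - 1596001/1396 = -1601585/1396 ≈ -1147.3)
h + M(g(8, -4)) = -1601585/1396 + (-33 + (-8)²) = -1601585/1396 + (-33 + 64) = -1601585/1396 + 31 = -1558309/1396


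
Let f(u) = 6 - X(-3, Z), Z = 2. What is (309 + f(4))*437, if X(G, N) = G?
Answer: 138966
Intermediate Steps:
f(u) = 9 (f(u) = 6 - 1*(-3) = 6 + 3 = 9)
(309 + f(4))*437 = (309 + 9)*437 = 318*437 = 138966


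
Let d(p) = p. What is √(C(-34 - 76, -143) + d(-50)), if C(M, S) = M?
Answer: 4*I*√10 ≈ 12.649*I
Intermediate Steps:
√(C(-34 - 76, -143) + d(-50)) = √((-34 - 76) - 50) = √(-110 - 50) = √(-160) = 4*I*√10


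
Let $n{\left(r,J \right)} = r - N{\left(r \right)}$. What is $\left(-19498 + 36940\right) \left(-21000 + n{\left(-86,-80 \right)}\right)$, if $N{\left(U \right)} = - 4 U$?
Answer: $-373782060$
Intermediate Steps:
$n{\left(r,J \right)} = 5 r$ ($n{\left(r,J \right)} = r - - 4 r = r + 4 r = 5 r$)
$\left(-19498 + 36940\right) \left(-21000 + n{\left(-86,-80 \right)}\right) = \left(-19498 + 36940\right) \left(-21000 + 5 \left(-86\right)\right) = 17442 \left(-21000 - 430\right) = 17442 \left(-21430\right) = -373782060$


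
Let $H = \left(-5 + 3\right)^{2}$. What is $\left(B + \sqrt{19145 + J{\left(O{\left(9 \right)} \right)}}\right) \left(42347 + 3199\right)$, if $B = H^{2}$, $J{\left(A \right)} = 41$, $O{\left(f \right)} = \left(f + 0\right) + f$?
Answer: $728736 + 45546 \sqrt{19186} \approx 7.0375 \cdot 10^{6}$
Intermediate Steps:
$O{\left(f \right)} = 2 f$ ($O{\left(f \right)} = f + f = 2 f$)
$H = 4$ ($H = \left(-2\right)^{2} = 4$)
$B = 16$ ($B = 4^{2} = 16$)
$\left(B + \sqrt{19145 + J{\left(O{\left(9 \right)} \right)}}\right) \left(42347 + 3199\right) = \left(16 + \sqrt{19145 + 41}\right) \left(42347 + 3199\right) = \left(16 + \sqrt{19186}\right) 45546 = 728736 + 45546 \sqrt{19186}$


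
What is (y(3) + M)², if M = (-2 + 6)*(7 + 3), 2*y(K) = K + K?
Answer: 1849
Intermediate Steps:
y(K) = K (y(K) = (K + K)/2 = (2*K)/2 = K)
M = 40 (M = 4*10 = 40)
(y(3) + M)² = (3 + 40)² = 43² = 1849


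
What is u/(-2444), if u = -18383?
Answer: 18383/2444 ≈ 7.5217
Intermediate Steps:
u/(-2444) = -18383/(-2444) = -18383*(-1/2444) = 18383/2444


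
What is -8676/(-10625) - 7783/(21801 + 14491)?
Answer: 5399419/8967500 ≈ 0.60211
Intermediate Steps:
-8676/(-10625) - 7783/(21801 + 14491) = -8676*(-1/10625) - 7783/36292 = 8676/10625 - 7783*1/36292 = 8676/10625 - 181/844 = 5399419/8967500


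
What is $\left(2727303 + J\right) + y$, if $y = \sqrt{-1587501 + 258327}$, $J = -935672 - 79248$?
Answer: $1712383 + 21 i \sqrt{3014} \approx 1.7124 \cdot 10^{6} + 1152.9 i$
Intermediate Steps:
$J = -1014920$ ($J = -935672 - 79248 = -1014920$)
$y = 21 i \sqrt{3014}$ ($y = \sqrt{-1329174} = 21 i \sqrt{3014} \approx 1152.9 i$)
$\left(2727303 + J\right) + y = \left(2727303 - 1014920\right) + 21 i \sqrt{3014} = 1712383 + 21 i \sqrt{3014}$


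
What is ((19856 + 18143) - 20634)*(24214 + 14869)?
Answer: 678676295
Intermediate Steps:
((19856 + 18143) - 20634)*(24214 + 14869) = (37999 - 20634)*39083 = 17365*39083 = 678676295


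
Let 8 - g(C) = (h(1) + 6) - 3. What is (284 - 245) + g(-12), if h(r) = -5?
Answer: 49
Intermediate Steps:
g(C) = 10 (g(C) = 8 - ((-5 + 6) - 3) = 8 - (1 - 3) = 8 - 1*(-2) = 8 + 2 = 10)
(284 - 245) + g(-12) = (284 - 245) + 10 = 39 + 10 = 49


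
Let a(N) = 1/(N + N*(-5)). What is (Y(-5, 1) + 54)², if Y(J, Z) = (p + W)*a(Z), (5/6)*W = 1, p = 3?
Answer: 1121481/400 ≈ 2803.7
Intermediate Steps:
W = 6/5 (W = (6/5)*1 = 6/5 ≈ 1.2000)
a(N) = -1/(4*N) (a(N) = 1/(N - 5*N) = 1/(-4*N) = -1/(4*N))
Y(J, Z) = -21/(20*Z) (Y(J, Z) = (3 + 6/5)*(-1/(4*Z)) = 21*(-1/(4*Z))/5 = -21/(20*Z))
(Y(-5, 1) + 54)² = (-21/20/1 + 54)² = (-21/20*1 + 54)² = (-21/20 + 54)² = (1059/20)² = 1121481/400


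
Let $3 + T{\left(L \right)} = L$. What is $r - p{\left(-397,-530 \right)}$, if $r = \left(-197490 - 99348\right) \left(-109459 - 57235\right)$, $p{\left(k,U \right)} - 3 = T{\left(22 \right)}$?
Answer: $49481113550$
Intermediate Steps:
$T{\left(L \right)} = -3 + L$
$p{\left(k,U \right)} = 22$ ($p{\left(k,U \right)} = 3 + \left(-3 + 22\right) = 3 + 19 = 22$)
$r = 49481113572$ ($r = \left(-296838\right) \left(-166694\right) = 49481113572$)
$r - p{\left(-397,-530 \right)} = 49481113572 - 22 = 49481113550$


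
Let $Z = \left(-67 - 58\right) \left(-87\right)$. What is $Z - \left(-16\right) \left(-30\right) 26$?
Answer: $-1605$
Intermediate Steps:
$Z = 10875$ ($Z = \left(-125\right) \left(-87\right) = 10875$)
$Z - \left(-16\right) \left(-30\right) 26 = 10875 - \left(-16\right) \left(-30\right) 26 = 10875 - 480 \cdot 26 = 10875 - 12480 = -1605$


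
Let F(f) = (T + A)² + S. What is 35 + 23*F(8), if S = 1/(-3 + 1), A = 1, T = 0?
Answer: 93/2 ≈ 46.500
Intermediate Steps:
S = -½ (S = 1/(-2) = -½ ≈ -0.50000)
F(f) = ½ (F(f) = (0 + 1)² - ½ = 1² - ½ = 1 - ½ = ½)
35 + 23*F(8) = 35 + 23*(½) = 35 + 23/2 = 93/2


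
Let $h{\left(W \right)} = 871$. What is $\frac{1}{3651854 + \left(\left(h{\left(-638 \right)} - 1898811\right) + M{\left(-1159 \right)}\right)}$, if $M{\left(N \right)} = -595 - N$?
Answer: $\frac{1}{1754478} \approx 5.6997 \cdot 10^{-7}$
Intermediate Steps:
$\frac{1}{3651854 + \left(\left(h{\left(-638 \right)} - 1898811\right) + M{\left(-1159 \right)}\right)} = \frac{1}{3651854 + \left(\left(871 - 1898811\right) - -564\right)} = \frac{1}{3651854 + \left(-1897940 + \left(-595 + 1159\right)\right)} = \frac{1}{3651854 + \left(-1897940 + 564\right)} = \frac{1}{3651854 - 1897376} = \frac{1}{1754478}$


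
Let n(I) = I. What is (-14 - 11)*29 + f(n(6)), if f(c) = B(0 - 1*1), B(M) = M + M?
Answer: -727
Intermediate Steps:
B(M) = 2*M
f(c) = -2 (f(c) = 2*(0 - 1*1) = 2*(0 - 1) = 2*(-1) = -2)
(-14 - 11)*29 + f(n(6)) = (-14 - 11)*29 - 2 = -25*29 - 2 = -725 - 2 = -727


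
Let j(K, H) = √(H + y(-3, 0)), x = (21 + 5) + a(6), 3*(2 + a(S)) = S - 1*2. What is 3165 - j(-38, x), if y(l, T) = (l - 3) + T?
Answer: 3165 - √174/3 ≈ 3160.6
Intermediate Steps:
a(S) = -8/3 + S/3 (a(S) = -2 + (S - 1*2)/3 = -2 + (S - 2)/3 = -2 + (-2 + S)/3 = -2 + (-⅔ + S/3) = -8/3 + S/3)
y(l, T) = -3 + T + l (y(l, T) = (-3 + l) + T = -3 + T + l)
x = 76/3 (x = (21 + 5) + (-8/3 + (⅓)*6) = 26 + (-8/3 + 2) = 26 - ⅔ = 76/3 ≈ 25.333)
j(K, H) = √(-6 + H) (j(K, H) = √(H + (-3 + 0 - 3)) = √(H - 6) = √(-6 + H))
3165 - j(-38, x) = 3165 - √(-6 + 76/3) = 3165 - √(58/3) = 3165 - √174/3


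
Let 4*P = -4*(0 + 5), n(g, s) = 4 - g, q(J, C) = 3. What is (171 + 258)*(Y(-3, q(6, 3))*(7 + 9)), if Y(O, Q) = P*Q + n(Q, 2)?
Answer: -96096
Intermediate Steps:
P = -5 (P = (-4*(0 + 5))/4 = (-4*5)/4 = (¼)*(-20) = -5)
Y(O, Q) = 4 - 6*Q (Y(O, Q) = -5*Q + (4 - Q) = 4 - 6*Q)
(171 + 258)*(Y(-3, q(6, 3))*(7 + 9)) = (171 + 258)*((4 - 6*3)*(7 + 9)) = 429*((4 - 18)*16) = 429*(-14*16) = 429*(-224) = -96096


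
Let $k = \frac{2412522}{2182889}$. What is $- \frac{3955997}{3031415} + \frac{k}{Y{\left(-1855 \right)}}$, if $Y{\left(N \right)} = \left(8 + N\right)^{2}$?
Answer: $- \frac{29459223072920635567}{22574120476181580415} \approx -1.305$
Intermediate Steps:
$k = \frac{2412522}{2182889}$ ($k = 2412522 \cdot \frac{1}{2182889} = \frac{2412522}{2182889} \approx 1.1052$)
$- \frac{3955997}{3031415} + \frac{k}{Y{\left(-1855 \right)}} = - \frac{3955997}{3031415} + \frac{2412522}{2182889 \left(8 - 1855\right)^{2}} = \left(-3955997\right) \frac{1}{3031415} + \frac{2412522}{2182889 \left(-1847\right)^{2}} = - \frac{3955997}{3031415} + \frac{2412522}{2182889 \cdot 3411409} = - \frac{3955997}{3031415} + \frac{2412522}{2182889} \cdot \frac{1}{3411409} = - \frac{3955997}{3031415} + \frac{2412522}{7446727180601} = - \frac{29459223072920635567}{22574120476181580415}$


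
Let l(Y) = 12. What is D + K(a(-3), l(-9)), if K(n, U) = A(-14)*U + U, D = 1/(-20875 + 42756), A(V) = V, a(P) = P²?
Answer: -3413435/21881 ≈ -156.00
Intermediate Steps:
D = 1/21881 ≈ 4.5702e-5
K(n, U) = -13*U (K(n, U) = -14*U + U = -13*U)
D + K(a(-3), l(-9)) = 1/21881 - 13*12 = 1/21881 - 156 = -3413435/21881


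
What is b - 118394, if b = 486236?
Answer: 367842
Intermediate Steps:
b - 118394 = 486236 - 118394 = 367842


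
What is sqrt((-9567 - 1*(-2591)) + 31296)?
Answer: 16*sqrt(95) ≈ 155.95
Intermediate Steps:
sqrt((-9567 - 1*(-2591)) + 31296) = sqrt((-9567 + 2591) + 31296) = sqrt(-6976 + 31296) = sqrt(24320) = 16*sqrt(95)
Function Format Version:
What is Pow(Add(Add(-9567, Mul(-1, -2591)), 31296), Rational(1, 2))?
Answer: Mul(16, Pow(95, Rational(1, 2))) ≈ 155.95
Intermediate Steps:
Pow(Add(Add(-9567, Mul(-1, -2591)), 31296), Rational(1, 2)) = Pow(Add(Add(-9567, 2591), 31296), Rational(1, 2)) = Pow(Add(-6976, 31296), Rational(1, 2)) = Pow(24320, Rational(1, 2)) = Mul(16, Pow(95, Rational(1, 2)))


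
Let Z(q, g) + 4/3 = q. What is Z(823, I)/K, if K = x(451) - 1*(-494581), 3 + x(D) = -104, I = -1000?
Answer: 2465/1483422 ≈ 0.0016617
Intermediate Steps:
x(D) = -107 (x(D) = -3 - 104 = -107)
K = 494474 (K = -107 - 1*(-494581) = -107 + 494581 = 494474)
Z(q, g) = -4/3 + q
Z(823, I)/K = (-4/3 + 823)/494474 = (2465/3)*(1/494474) = 2465/1483422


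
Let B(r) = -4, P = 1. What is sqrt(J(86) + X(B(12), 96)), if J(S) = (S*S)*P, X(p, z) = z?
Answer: 2*sqrt(1873) ≈ 86.556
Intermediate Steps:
J(S) = S**2 (J(S) = (S*S)*1 = S**2*1 = S**2)
sqrt(J(86) + X(B(12), 96)) = sqrt(86**2 + 96) = sqrt(7396 + 96) = sqrt(7492) = 2*sqrt(1873)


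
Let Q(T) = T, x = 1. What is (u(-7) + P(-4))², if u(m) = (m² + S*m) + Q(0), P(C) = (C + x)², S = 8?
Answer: 4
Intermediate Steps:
P(C) = (1 + C)² (P(C) = (C + 1)² = (1 + C)²)
u(m) = m² + 8*m (u(m) = (m² + 8*m) + 0 = m² + 8*m)
(u(-7) + P(-4))² = (-7*(8 - 7) + (1 - 4)²)² = (-7*1 + (-3)²)² = (-7 + 9)² = 2² = 4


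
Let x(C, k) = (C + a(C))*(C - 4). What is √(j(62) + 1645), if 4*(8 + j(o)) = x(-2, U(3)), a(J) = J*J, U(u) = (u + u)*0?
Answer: √1634 ≈ 40.423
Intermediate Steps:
U(u) = 0 (U(u) = (2*u)*0 = 0)
a(J) = J²
x(C, k) = (-4 + C)*(C + C²) (x(C, k) = (C + C²)*(C - 4) = (C + C²)*(-4 + C) = (-4 + C)*(C + C²))
j(o) = -11 (j(o) = -8 + (-2*(-4 + (-2)² - 3*(-2)))/4 = -8 + (-2*(-4 + 4 + 6))/4 = -8 + (-2*6)/4 = -8 + (¼)*(-12) = -8 - 3 = -11)
√(j(62) + 1645) = √(-11 + 1645) = √1634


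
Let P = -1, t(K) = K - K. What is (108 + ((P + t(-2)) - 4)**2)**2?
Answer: 17689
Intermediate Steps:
t(K) = 0
(108 + ((P + t(-2)) - 4)**2)**2 = (108 + ((-1 + 0) - 4)**2)**2 = (108 + (-1 - 4)**2)**2 = (108 + (-5)**2)**2 = (108 + 25)**2 = 133**2 = 17689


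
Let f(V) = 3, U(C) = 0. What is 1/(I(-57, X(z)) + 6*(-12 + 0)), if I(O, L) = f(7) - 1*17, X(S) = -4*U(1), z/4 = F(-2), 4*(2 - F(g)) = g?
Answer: -1/86 ≈ -0.011628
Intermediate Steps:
F(g) = 2 - g/4
z = 10 (z = 4*(2 - ¼*(-2)) = 4*(2 + ½) = 4*(5/2) = 10)
X(S) = 0 (X(S) = -4*0 = 0)
I(O, L) = -14 (I(O, L) = 3 - 1*17 = 3 - 17 = -14)
1/(I(-57, X(z)) + 6*(-12 + 0)) = 1/(-14 + 6*(-12 + 0)) = 1/(-14 + 6*(-12)) = 1/(-14 - 72) = 1/(-86) = -1/86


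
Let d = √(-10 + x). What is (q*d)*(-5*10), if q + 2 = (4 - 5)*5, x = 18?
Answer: 700*√2 ≈ 989.95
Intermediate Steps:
d = 2*√2 (d = √(-10 + 18) = √8 = 2*√2 ≈ 2.8284)
q = -7 (q = -2 + (4 - 5)*5 = -2 - 1*5 = -2 - 5 = -7)
(q*d)*(-5*10) = (-14*√2)*(-5*10) = -14*√2*(-50) = 700*√2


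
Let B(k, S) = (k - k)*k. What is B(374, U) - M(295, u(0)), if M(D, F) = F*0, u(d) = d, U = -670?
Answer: 0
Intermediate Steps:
M(D, F) = 0
B(k, S) = 0 (B(k, S) = 0*k = 0)
B(374, U) - M(295, u(0)) = 0 - 1*0 = 0 + 0 = 0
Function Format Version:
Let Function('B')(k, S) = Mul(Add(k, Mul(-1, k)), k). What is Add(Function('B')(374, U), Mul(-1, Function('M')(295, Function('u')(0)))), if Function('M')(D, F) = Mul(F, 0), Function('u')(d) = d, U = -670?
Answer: 0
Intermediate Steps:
Function('M')(D, F) = 0
Function('B')(k, S) = 0 (Function('B')(k, S) = Mul(0, k) = 0)
Add(Function('B')(374, U), Mul(-1, Function('M')(295, Function('u')(0)))) = Add(0, Mul(-1, 0)) = Add(0, 0) = 0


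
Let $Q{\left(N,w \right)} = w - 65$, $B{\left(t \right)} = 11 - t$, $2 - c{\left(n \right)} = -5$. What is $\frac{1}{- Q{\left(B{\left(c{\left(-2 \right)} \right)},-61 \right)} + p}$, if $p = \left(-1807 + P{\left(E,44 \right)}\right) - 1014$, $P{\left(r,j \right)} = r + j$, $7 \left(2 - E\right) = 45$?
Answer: $- \frac{7}{18588} \approx -0.00037659$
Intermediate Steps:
$c{\left(n \right)} = 7$ ($c{\left(n \right)} = 2 - -5 = 2 + 5 = 7$)
$E = - \frac{31}{7}$ ($E = 2 - \frac{45}{7} = - \frac{31}{7} \approx -4.4286$)
$P{\left(r,j \right)} = j + r$
$Q{\left(N,w \right)} = -65 + w$
$p = - \frac{19470}{7}$ ($p = \left(-1807 + \left(44 - \frac{31}{7}\right)\right) - 1014 = \left(-1807 + \frac{277}{7}\right) - 1014 = - \frac{12372}{7} - 1014 = - \frac{19470}{7} \approx -2781.4$)
$\frac{1}{- Q{\left(B{\left(c{\left(-2 \right)} \right)},-61 \right)} + p} = \frac{1}{- (-65 - 61) - \frac{19470}{7}} = \frac{1}{\left(-1\right) \left(-126\right) - \frac{19470}{7}} = \frac{1}{126 - \frac{19470}{7}} = \frac{1}{- \frac{18588}{7}} = - \frac{7}{18588}$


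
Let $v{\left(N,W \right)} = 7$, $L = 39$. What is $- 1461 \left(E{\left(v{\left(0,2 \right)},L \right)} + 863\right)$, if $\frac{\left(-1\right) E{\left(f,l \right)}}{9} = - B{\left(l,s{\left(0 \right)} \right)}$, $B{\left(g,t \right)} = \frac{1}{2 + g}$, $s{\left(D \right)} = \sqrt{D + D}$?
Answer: $- \frac{51707712}{41} \approx -1.2612 \cdot 10^{6}$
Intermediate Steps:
$s{\left(D \right)} = \sqrt{2} \sqrt{D}$ ($s{\left(D \right)} = \sqrt{2 D} = \sqrt{2} \sqrt{D}$)
$E{\left(f,l \right)} = \frac{9}{2 + l}$ ($E{\left(f,l \right)} = - 9 \left(- \frac{1}{2 + l}\right) = \frac{9}{2 + l}$)
$- 1461 \left(E{\left(v{\left(0,2 \right)},L \right)} + 863\right) = - 1461 \left(\frac{9}{2 + 39} + 863\right) = - 1461 \left(\frac{9}{41} + 863\right) = \left(-1461\right) \frac{35392}{41} = - \frac{51707712}{41}$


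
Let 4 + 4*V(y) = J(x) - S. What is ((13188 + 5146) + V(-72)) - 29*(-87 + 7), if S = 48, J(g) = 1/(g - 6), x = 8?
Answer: 165129/8 ≈ 20641.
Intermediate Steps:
J(g) = 1/(-6 + g)
V(y) = -103/8 (V(y) = -1 + (1/(-6 + 8) - 1*48)/4 = -1 + (1/2 - 48)/4 = -1 + (1/4)*(-95/2) = -1 - 95/8 = -103/8)
((13188 + 5146) + V(-72)) - 29*(-87 + 7) = ((13188 + 5146) - 103/8) - 29*(-87 + 7) = (18334 - 103/8) - 29*(-80) = 146569/8 - 1*(-2320) = 146569/8 + 2320 = 165129/8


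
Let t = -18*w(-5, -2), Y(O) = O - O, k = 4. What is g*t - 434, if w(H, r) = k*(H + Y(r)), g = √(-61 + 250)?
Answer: -434 + 1080*√21 ≈ 4515.2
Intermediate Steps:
g = 3*√21 (g = √189 = 3*√21 ≈ 13.748)
Y(O) = 0
w(H, r) = 4*H (w(H, r) = 4*(H + 0) = 4*H)
t = 360 (t = -72*(-5) = -18*(-20) = 360)
g*t - 434 = (3*√21)*360 - 434 = 1080*√21 - 434 = -434 + 1080*√21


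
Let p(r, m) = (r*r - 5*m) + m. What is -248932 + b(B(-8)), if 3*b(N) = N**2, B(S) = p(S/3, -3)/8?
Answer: -241960055/972 ≈ -2.4893e+5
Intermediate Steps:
p(r, m) = r**2 - 4*m (p(r, m) = (r**2 - 5*m) + m = r**2 - 4*m)
B(S) = 3/2 + S**2/72 (B(S) = ((S/3)**2 - 4*(-3))/8 = ((S*(1/3))**2 + 12)*(1/8) = ((S/3)**2 + 12)*(1/8) = (S**2/9 + 12)*(1/8) = (12 + S**2/9)*(1/8) = 3/2 + S**2/72)
b(N) = N**2/3
-248932 + b(B(-8)) = -248932 + (3/2 + (1/72)*(-8)**2)**2/3 = -248932 + (3/2 + (1/72)*64)**2/3 = -248932 + (3/2 + 8/9)**2/3 = -248932 + (43/18)**2/3 = -248932 + (1/3)*(1849/324) = -248932 + 1849/972 = -241960055/972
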